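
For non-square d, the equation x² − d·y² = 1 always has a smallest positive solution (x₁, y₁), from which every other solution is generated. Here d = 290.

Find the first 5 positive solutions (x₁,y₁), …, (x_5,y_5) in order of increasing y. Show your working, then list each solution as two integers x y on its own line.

579 34
670481 39372
776416419 45592742
899089542721 52796355864
1041144914054499 61138134497770

√290 → a₀=17, period (34); ℓ=1 odd so k=1
k=0  a_k=17  p_k/q_k = 17/1
k=1  a_k=34  p_k/q_k = 579/34
→ (579, 34).  Check: 579²=335241, 290·34²=335240, difference 1.
k=2:  x_2 = 579·579+290·34·34 = 670481,  y_2 = 579·34+34·579 = 39372
k=3:  x_3 = 579·670481+290·34·39372 = 776416419,  y_3 = 579·39372+34·670481 = 45592742
k=4:  x_4 = 579·776416419+290·34·45592742 = 899089542721,  y_4 = 579·45592742+34·776416419 = 52796355864
k=5:  x_5 = 579·899089542721+290·34·52796355864 = 1041144914054499,  y_5 = 579·52796355864+34·899089542721 = 61138134497770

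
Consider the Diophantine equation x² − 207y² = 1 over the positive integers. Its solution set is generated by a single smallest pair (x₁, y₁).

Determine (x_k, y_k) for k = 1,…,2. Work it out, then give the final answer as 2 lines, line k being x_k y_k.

√207 = [14; 2,1,1,2,1,1,2,28, …], period ℓ=8 (even) → k=7
step 0: (14, 1)  from 14·(1,0) + (0,1)
step 1: (29, 2)  from 2·(14,1) + (1,0)
step 2: (43, 3)  from 1·(29,2) + (14,1)
step 3: (72, 5)  from 1·(43,3) + (29,2)
…
step 5: (259, 18)  from 1·(187,13) + (72,5)
step 6: (446, 31)  from 1·(259,18) + (187,13)
step 7: (1151, 80)  from 2·(446,31) + (259,18)
(x₁, y₁) = (1151, 80);  1151² − 207·80² = 1 ✓
(x_2, y_2) = (1151·1151 + 207·80·80, 1151·80 + 80·1151) = (2649601, 184160)

1151 80
2649601 184160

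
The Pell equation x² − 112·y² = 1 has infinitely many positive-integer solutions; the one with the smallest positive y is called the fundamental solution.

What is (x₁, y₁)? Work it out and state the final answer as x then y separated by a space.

√112 = [10; 1,1,2,1,1,20, …], period ℓ=6 (even) → k=5
a_0=10:  p_0=10·1+0=10,  q_0=10·0+1=1
…
a_4=1:  p_4=1·53+21=74,  q_4=1·5+2=7
a_5=1:  p_5=1·74+53=127,  q_5=1·7+5=12
(x₁, y₁) = (127, 12);  127² − 112·12² = 1 ✓

127 12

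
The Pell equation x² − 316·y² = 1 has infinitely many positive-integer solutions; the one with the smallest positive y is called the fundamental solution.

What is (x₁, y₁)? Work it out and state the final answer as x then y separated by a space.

√316 → a₀=17, period (1,3,2,8,2,3,1,34); ℓ=8 even so k=7
k=0  a_k=17  p_k/q_k = 17/1
…
k=2  a_k=3  p_k/q_k = 71/4
…
k=5  a_k=2  p_k/q_k = 2862/161
k=6  a_k=3  p_k/q_k = 9937/559
k=7  a_k=1  p_k/q_k = 12799/720
fundamental: x₁=12799, y₁=720  (since 163814401 − 316·518400 = 1)

12799 720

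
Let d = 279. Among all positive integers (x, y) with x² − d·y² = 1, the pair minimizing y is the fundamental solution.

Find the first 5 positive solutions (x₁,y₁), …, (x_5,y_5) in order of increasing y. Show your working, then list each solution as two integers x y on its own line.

1520 91
4620799 276640
14047227440 840985509
42703566796801 2556595670720
129818829015047600 7772049998003291

[16; 1,2,2,1,2,2,1,32] for √279; ℓ=8 ⇒ convergent index 7
step 0: (16, 1)  from 16·(1,0) + (0,1)
step 1: (17, 1)  from 1·(16,1) + (1,0)
step 2: (50, 3)  from 2·(17,1) + (16,1)
step 3: (117, 7)  from 2·(50,3) + (17,1)
step 4: (167, 10)  from 1·(117,7) + (50,3)
step 5: (451, 27)  from 2·(167,10) + (117,7)
step 6: (1069, 64)  from 2·(451,27) + (167,10)
step 7: (1520, 91)  from 1·(1069,64) + (451,27)
→ (1520, 91).  Check: 1520²=2310400, 279·91²=2310399, difference 1.
(x_2, y_2) = (1520·1520 + 279·91·91, 1520·91 + 91·1520) = (4620799, 276640)
(x_3, y_3) = (1520·4620799 + 279·91·276640, 1520·276640 + 91·4620799) = (14047227440, 840985509)
(x_4, y_4) = (1520·14047227440 + 279·91·840985509, 1520·840985509 + 91·14047227440) = (42703566796801, 2556595670720)
(x_5, y_5) = (1520·42703566796801 + 279·91·2556595670720, 1520·2556595670720 + 91·42703566796801) = (129818829015047600, 7772049998003291)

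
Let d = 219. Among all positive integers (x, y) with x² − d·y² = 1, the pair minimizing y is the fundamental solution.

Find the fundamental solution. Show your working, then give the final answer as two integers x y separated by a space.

74 5

√219 = [14; 1,3,1,28, …], period ℓ=4 (even) → k=3
step 0: (14, 1)  from 14·(1,0) + (0,1)
…
step 2: (59, 4)  from 3·(15,1) + (14,1)
step 3: (74, 5)  from 1·(59,4) + (15,1)
fundamental: x₁=74, y₁=5  (since 5476 − 219·25 = 1)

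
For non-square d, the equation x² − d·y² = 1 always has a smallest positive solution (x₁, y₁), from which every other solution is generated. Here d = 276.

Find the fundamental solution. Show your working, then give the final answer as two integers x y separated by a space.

√276 → a₀=16, period (1,1,1,1,2,2,2,1,1,1,1,32); ℓ=12 even so k=11
i=0: a=16 ⇒ p=16, q=1
i=1: a=1 ⇒ p=17, q=1
i=2: a=1 ⇒ p=33, q=2
i=3: a=1 ⇒ p=50, q=3
i=4: a=1 ⇒ p=83, q=5
i=5: a=2 ⇒ p=216, q=13
i=6: a=2 ⇒ p=515, q=31
…
i=8: a=1 ⇒ p=1761, q=106
i=9: a=1 ⇒ p=3007, q=181
i=10: a=1 ⇒ p=4768, q=287
i=11: a=1 ⇒ p=7775, q=468
fundamental: x₁=7775, y₁=468  (since 60450625 − 276·219024 = 1)

7775 468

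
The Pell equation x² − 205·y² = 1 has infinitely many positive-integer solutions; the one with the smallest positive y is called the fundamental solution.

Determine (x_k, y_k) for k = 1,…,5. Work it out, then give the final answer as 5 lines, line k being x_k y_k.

39689 2772
3150433441 220035816
250075105640009 17466002999676
19850461732342200961 1386416385888245712
1575689951139784122242249 110050959861571165127460

[14; 3,6,1,4,1,6,3,28] for √205; ℓ=8 ⇒ convergent index 7
i=0: a=14 ⇒ p=14, q=1
…
i=2: a=6 ⇒ p=272, q=19
i=3: a=1 ⇒ p=315, q=22
i=4: a=4 ⇒ p=1532, q=107
…
i=6: a=6 ⇒ p=12614, q=881
i=7: a=3 ⇒ p=39689, q=2772
→ (39689, 2772).  Check: 39689²=1575216721, 205·2772²=1575216720, difference 1.
n=2: (39689,2772)∘(39689,2772) = (39689·39689+205·2772·2772, 39689·2772+2772·39689) = (3150433441,220035816)
n=3: (3150433441,220035816)∘(39689,2772) = (39689·3150433441+205·2772·220035816, 39689·220035816+2772·3150433441) = (250075105640009,17466002999676)
n=4: (250075105640009,17466002999676)∘(39689,2772) = (39689·250075105640009+205·2772·17466002999676, 39689·17466002999676+2772·250075105640009) = (19850461732342200961,1386416385888245712)
n=5: (19850461732342200961,1386416385888245712)∘(39689,2772) = (39689·19850461732342200961+205·2772·1386416385888245712, 39689·1386416385888245712+2772·19850461732342200961) = (1575689951139784122242249,110050959861571165127460)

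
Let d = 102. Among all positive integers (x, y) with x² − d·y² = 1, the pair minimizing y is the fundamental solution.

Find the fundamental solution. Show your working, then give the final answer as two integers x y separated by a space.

√102 = [10; 10,20, …], period ℓ=2 (even) → k=1
k=0  a_k=10  p_k/q_k = 10/1
k=1  a_k=10  p_k/q_k = 101/10
(x₁, y₁) = (101, 10);  101² − 102·10² = 1 ✓

101 10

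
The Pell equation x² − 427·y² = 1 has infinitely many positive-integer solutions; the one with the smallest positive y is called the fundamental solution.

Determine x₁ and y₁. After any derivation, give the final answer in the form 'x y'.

[20; 1,1,1,40] for √427; ℓ=4 ⇒ convergent index 3
i=0: a=20 ⇒ p=20, q=1
i=1: a=1 ⇒ p=21, q=1
i=2: a=1 ⇒ p=41, q=2
i=3: a=1 ⇒ p=62, q=3
fundamental: x₁=62, y₁=3  (since 3844 − 427·9 = 1)

62 3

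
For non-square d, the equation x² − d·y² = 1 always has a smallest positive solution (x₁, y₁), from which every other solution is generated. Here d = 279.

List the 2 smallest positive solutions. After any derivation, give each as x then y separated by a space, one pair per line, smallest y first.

d=279: √d = [16; 1,2,2,1,2,2,1,32] (ℓ=8, even), read p_7/q_7
a_0=16:  p_0=16·1+0=16,  q_0=16·0+1=1
…
a_2=2:  p_2=2·17+16=50,  q_2=2·1+1=3
a_3=2:  p_3=2·50+17=117,  q_3=2·3+1=7
a_4=1:  p_4=1·117+50=167,  q_4=1·7+3=10
…
a_6=2:  p_6=2·451+167=1069,  q_6=2·27+10=64
a_7=1:  p_7=1·1069+451=1520,  q_7=1·64+27=91
(x₁, y₁) = (1520, 91);  1520² − 279·91² = 1 ✓
(1520+91√279)^2 = 4620799 + 276640√279

1520 91
4620799 276640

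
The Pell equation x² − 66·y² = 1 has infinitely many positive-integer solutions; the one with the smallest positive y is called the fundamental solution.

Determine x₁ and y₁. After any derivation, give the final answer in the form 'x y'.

d=66: √d = [8; 8,16] (ℓ=2, even), read p_1/q_1
i=0: a=8 ⇒ p=8, q=1
i=1: a=8 ⇒ p=65, q=8
→ (65, 8).  Check: 65²=4225, 66·8²=4224, difference 1.

65 8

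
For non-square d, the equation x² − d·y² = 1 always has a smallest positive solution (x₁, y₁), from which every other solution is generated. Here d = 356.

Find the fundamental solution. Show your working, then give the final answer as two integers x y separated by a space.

√356 = [18; 1,6,1,1,2,…,6,1,36, …], period ℓ=14 (even) → k=13
k=0  a_k=18  p_k/q_k = 18/1
k=1  a_k=1  p_k/q_k = 19/1
k=2  a_k=6  p_k/q_k = 132/7
k=3  a_k=1  p_k/q_k = 151/8
…
k=7  a_k=8  p_k/q_k = 8717/462
k=8  a_k=1  p_k/q_k = 9717/515
…
k=12  a_k=6  p_k/q_k = 433982/23001
k=13  a_k=1  p_k/q_k = 500001/26500
fundamental: x₁=500001, y₁=26500  (since 250001000001 − 356·702250000 = 1)

500001 26500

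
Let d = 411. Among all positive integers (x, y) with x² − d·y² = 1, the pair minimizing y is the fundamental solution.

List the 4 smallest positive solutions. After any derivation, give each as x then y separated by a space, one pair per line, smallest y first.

√411 → a₀=20, period (3,1,1,1,19,1,1,1,3,40); ℓ=10 even so k=9
i=0: a=20 ⇒ p=20, q=1
i=1: a=3 ⇒ p=61, q=3
…
i=5: a=19 ⇒ p=4379, q=216
i=6: a=1 ⇒ p=4602, q=227
…
i=8: a=1 ⇒ p=13583, q=670
i=9: a=3 ⇒ p=49730, q=2453
fundamental: x₁=49730, y₁=2453  (since 2473072900 − 411·6017209 = 1)
k=2:  x_2 = 49730·49730+411·2453·2453 = 4946145799,  y_2 = 49730·2453+2453·49730 = 243975380
k=3:  x_3 = 49730·4946145799+411·2453·243975380 = 491943661118810,  y_3 = 49730·243975380+2453·4946145799 = 24265791292347
k=4:  x_4 = 49730·491943661118810+411·2453·24265791292347 = 48928716529930696801,  y_4 = 49730·24265791292347+2453·491943661118810 = 2413475601692857240

49730 2453
4946145799 243975380
491943661118810 24265791292347
48928716529930696801 2413475601692857240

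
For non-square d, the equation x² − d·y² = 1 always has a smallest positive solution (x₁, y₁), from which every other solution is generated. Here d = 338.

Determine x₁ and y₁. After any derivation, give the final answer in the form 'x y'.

[18; 2,1,1,2,36] for √338; ℓ=5 ⇒ convergent index 9
k=0  a_k=18  p_k/q_k = 18/1
k=1  a_k=2  p_k/q_k = 37/2
k=2  a_k=1  p_k/q_k = 55/3
…
k=4  a_k=2  p_k/q_k = 239/13
k=5  a_k=36  p_k/q_k = 8696/473
…
k=7  a_k=1  p_k/q_k = 26327/1432
k=8  a_k=1  p_k/q_k = 43958/2391
k=9  a_k=2  p_k/q_k = 114243/6214
(x₁, y₁) = (114243, 6214);  114243² − 338·6214² = 1 ✓

114243 6214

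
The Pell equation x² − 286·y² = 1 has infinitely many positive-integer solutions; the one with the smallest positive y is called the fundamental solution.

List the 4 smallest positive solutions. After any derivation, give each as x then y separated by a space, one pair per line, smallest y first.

d=286: √d = [16; 1,10,3,3,2,3,3,10,1,32] (ℓ=10, even), read p_9/q_9
step 0: (16, 1)  from 16·(1,0) + (0,1)
step 1: (17, 1)  from 1·(16,1) + (1,0)
step 2: (186, 11)  from 10·(17,1) + (16,1)
…
step 6: (15102, 893)  from 3·(4397,260) + (1911,113)
…
step 8: (512132, 30283)  from 10·(49703,2939) + (15102,893)
step 9: (561835, 33222)  from 1·(512132,30283) + (49703,2939)
(x₁, y₁) = (561835, 33222);  561835² − 286·33222² = 1 ✓
(x_2, y_2) = (561835·561835 + 286·33222·33222, 561835·33222 + 33222·561835) = (631317134449, 37330564740)
(x_3, y_3) = (561835·631317134449 + 286·33222·37330564740, 561835·37330564740 + 33222·631317134449) = (709392124465745995, 41947235681362578)
(x_4, y_4) = (561835·709392124465745995 + 286·33222·41947235681362578, 561835·41947235681362578 + 33222·709392124465745995) = (797122648497793485067201, 47134850318039357456520)

561835 33222
631317134449 37330564740
709392124465745995 41947235681362578
797122648497793485067201 47134850318039357456520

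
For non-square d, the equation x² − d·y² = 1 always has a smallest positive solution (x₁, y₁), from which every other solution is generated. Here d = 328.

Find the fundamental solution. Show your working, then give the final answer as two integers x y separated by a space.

163 9

d=328: √d = [18; 9,36] (ℓ=2, even), read p_1/q_1
k=0  a_k=18  p_k/q_k = 18/1
k=1  a_k=9  p_k/q_k = 163/9
fundamental: x₁=163, y₁=9  (since 26569 − 328·81 = 1)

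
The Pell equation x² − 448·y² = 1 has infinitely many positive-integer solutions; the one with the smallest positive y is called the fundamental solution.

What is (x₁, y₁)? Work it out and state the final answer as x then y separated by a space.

127 6

[21; 6,42] for √448; ℓ=2 ⇒ convergent index 1
step 0: (21, 1)  from 21·(1,0) + (0,1)
step 1: (127, 6)  from 6·(21,1) + (1,0)
(x₁, y₁) = (127, 6);  127² − 448·6² = 1 ✓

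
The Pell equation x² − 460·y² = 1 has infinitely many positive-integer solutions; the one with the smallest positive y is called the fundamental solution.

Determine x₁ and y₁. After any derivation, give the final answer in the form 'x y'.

2535751 118230

√460 = [21; 2,4,3,1,2,10,2,1,3,4,2,42, …], period ℓ=12 (even) → k=11
step 0: (21, 1)  from 21·(1,0) + (0,1)
step 1: (43, 2)  from 2·(21,1) + (1,0)
…
step 10: (1135029, 52921)  from 4·(265693,12388) + (72257,3369)
step 11: (2535751, 118230)  from 2·(1135029,52921) + (265693,12388)
→ (2535751, 118230).  Check: 2535751²=6430033134001, 460·118230²=6430033134000, difference 1.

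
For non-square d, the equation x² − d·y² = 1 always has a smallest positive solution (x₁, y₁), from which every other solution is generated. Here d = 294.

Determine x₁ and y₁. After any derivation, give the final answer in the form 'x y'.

4801 280

[17; 6,1,4,1,6,34] for √294; ℓ=6 ⇒ convergent index 5
k=0  a_k=17  p_k/q_k = 17/1
…
k=2  a_k=1  p_k/q_k = 120/7
…
k=4  a_k=1  p_k/q_k = 703/41
k=5  a_k=6  p_k/q_k = 4801/280
(x₁, y₁) = (4801, 280);  4801² − 294·280² = 1 ✓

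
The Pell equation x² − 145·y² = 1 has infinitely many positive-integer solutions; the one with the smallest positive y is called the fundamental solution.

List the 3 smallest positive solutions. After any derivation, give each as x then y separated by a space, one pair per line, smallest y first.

289 24
167041 13872
96549409 8017992

√145 → a₀=12, period (24); ℓ=1 odd so k=1
i=0: a=12 ⇒ p=12, q=1
i=1: a=24 ⇒ p=289, q=24
(x₁, y₁) = (289, 24);  289² − 145·24² = 1 ✓
(x_2, y_2) = (289·289 + 145·24·24, 289·24 + 24·289) = (167041, 13872)
(x_3, y_3) = (289·167041 + 145·24·13872, 289·13872 + 24·167041) = (96549409, 8017992)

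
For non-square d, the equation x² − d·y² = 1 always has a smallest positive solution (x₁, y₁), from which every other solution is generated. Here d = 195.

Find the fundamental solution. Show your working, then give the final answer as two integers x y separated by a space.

√195 = [13; 1,26, …], period ℓ=2 (even) → k=1
i=0: a=13 ⇒ p=13, q=1
i=1: a=1 ⇒ p=14, q=1
fundamental: x₁=14, y₁=1  (since 196 − 195·1 = 1)

14 1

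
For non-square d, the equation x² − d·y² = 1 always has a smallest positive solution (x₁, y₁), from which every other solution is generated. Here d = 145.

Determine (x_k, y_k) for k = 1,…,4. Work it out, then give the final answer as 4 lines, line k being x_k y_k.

289 24
167041 13872
96549409 8017992
55805391361 4634385504

d=145: √d = [12; 24] (ℓ=1, odd), read p_1/q_1
k=0  a_k=12  p_k/q_k = 12/1
k=1  a_k=24  p_k/q_k = 289/24
fundamental: x₁=289, y₁=24  (since 83521 − 145·576 = 1)
(289+24√145)^2 = 167041 + 13872√145
(289+24√145)^3 = 96549409 + 8017992√145
(289+24√145)^4 = 55805391361 + 4634385504√145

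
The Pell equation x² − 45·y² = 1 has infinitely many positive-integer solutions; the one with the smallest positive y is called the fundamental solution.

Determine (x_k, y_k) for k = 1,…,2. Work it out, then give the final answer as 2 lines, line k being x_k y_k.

d=45: √d = [6; 1,2,2,2,1,12] (ℓ=6, even), read p_5/q_5
step 0: (6, 1)  from 6·(1,0) + (0,1)
step 1: (7, 1)  from 1·(6,1) + (1,0)
step 2: (20, 3)  from 2·(7,1) + (6,1)
…
step 4: (114, 17)  from 2·(47,7) + (20,3)
step 5: (161, 24)  from 1·(114,17) + (47,7)
→ (161, 24).  Check: 161²=25921, 45·24²=25920, difference 1.
(161+24√45)^2 = 51841 + 7728√45

161 24
51841 7728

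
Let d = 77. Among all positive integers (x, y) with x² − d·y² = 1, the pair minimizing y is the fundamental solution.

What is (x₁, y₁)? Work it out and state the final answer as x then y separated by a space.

351 40

[8; 1,3,2,3,1,16] for √77; ℓ=6 ⇒ convergent index 5
k=0  a_k=8  p_k/q_k = 8/1
…
k=2  a_k=3  p_k/q_k = 35/4
k=3  a_k=2  p_k/q_k = 79/9
k=4  a_k=3  p_k/q_k = 272/31
k=5  a_k=1  p_k/q_k = 351/40
→ (351, 40).  Check: 351²=123201, 77·40²=123200, difference 1.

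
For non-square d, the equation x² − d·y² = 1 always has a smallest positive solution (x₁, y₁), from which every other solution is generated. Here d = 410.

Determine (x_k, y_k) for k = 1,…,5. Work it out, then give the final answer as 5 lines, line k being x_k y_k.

[20; 4,40] for √410; ℓ=2 ⇒ convergent index 1
step 0: (20, 1)  from 20·(1,0) + (0,1)
step 1: (81, 4)  from 4·(20,1) + (1,0)
fundamental: x₁=81, y₁=4  (since 6561 − 410·16 = 1)
k=2:  x_2 = 81·81+410·4·4 = 13121,  y_2 = 81·4+4·81 = 648
k=3:  x_3 = 81·13121+410·4·648 = 2125521,  y_3 = 81·648+4·13121 = 104972
k=4:  x_4 = 81·2125521+410·4·104972 = 344321281,  y_4 = 81·104972+4·2125521 = 17004816
k=5:  x_5 = 81·344321281+410·4·17004816 = 55777922001,  y_5 = 81·17004816+4·344321281 = 2754675220

81 4
13121 648
2125521 104972
344321281 17004816
55777922001 2754675220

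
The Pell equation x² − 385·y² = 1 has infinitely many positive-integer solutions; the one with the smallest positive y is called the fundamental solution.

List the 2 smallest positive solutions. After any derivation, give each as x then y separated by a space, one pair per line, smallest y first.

95831 4884
18367161121 936077208

√385 → a₀=19, period (1,1,1,1,1,…,1,1,38); ℓ=16 even so k=15
step 0: (19, 1)  from 19·(1,0) + (0,1)
step 1: (20, 1)  from 1·(19,1) + (1,0)
step 2: (39, 2)  from 1·(20,1) + (19,1)
…
step 4: (98, 5)  from 1·(59,3) + (39,2)
step 5: (157, 8)  from 1·(98,5) + (59,3)
…
step 11: (13009, 663)  from 1·(10262,523) + (2747,140)
…
step 14: (59551, 3035)  from 1·(36280,1849) + (23271,1186)
step 15: (95831, 4884)  from 1·(59551,3035) + (36280,1849)
→ (95831, 4884).  Check: 95831²=9183580561, 385·4884²=9183580560, difference 1.
n=2: (95831,4884)∘(95831,4884) = (95831·95831+385·4884·4884, 95831·4884+4884·95831) = (18367161121,936077208)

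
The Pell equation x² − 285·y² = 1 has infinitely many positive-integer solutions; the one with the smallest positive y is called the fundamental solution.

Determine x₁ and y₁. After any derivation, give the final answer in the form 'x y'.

√285 = [16; 1,7,2,7,1,32, …], period ℓ=6 (even) → k=5
a_0=16:  p_0=16·1+0=16,  q_0=16·0+1=1
…
a_4=7:  p_4=7·287+135=2144,  q_4=7·17+8=127
a_5=1:  p_5=1·2144+287=2431,  q_5=1·127+17=144
fundamental: x₁=2431, y₁=144  (since 5909761 − 285·20736 = 1)

2431 144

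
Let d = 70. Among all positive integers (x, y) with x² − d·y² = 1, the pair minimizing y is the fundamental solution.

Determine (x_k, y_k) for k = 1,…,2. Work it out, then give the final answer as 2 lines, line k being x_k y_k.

251 30
126001 15060

√70 → a₀=8, period (2,1,2,1,2,16); ℓ=6 even so k=5
k=0  a_k=8  p_k/q_k = 8/1
k=1  a_k=2  p_k/q_k = 17/2
k=2  a_k=1  p_k/q_k = 25/3
k=3  a_k=2  p_k/q_k = 67/8
k=4  a_k=1  p_k/q_k = 92/11
k=5  a_k=2  p_k/q_k = 251/30
fundamental: x₁=251, y₁=30  (since 63001 − 70·900 = 1)
k=2:  x_2 = 251·251+70·30·30 = 126001,  y_2 = 251·30+30·251 = 15060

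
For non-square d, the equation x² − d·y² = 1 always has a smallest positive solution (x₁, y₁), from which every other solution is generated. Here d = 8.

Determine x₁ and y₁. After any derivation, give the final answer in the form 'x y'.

d=8: √d = [2; 1,4] (ℓ=2, even), read p_1/q_1
k=0  a_k=2  p_k/q_k = 2/1
k=1  a_k=1  p_k/q_k = 3/1
→ (3, 1).  Check: 3²=9, 8·1²=8, difference 1.

3 1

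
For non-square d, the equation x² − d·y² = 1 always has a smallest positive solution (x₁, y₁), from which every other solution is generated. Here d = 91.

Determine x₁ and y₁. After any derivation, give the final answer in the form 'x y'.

d=91: √d = [9; 1,1,5,1,5,1,1,18] (ℓ=8, even), read p_7/q_7
step 0: (9, 1)  from 9·(1,0) + (0,1)
…
step 4: (124, 13)  from 1·(105,11) + (19,2)
…
step 6: (849, 89)  from 1·(725,76) + (124,13)
step 7: (1574, 165)  from 1·(849,89) + (725,76)
fundamental: x₁=1574, y₁=165  (since 2477476 − 91·27225 = 1)

1574 165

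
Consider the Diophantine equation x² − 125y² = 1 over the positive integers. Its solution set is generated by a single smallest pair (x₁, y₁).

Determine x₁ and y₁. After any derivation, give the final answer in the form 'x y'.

[11; 5,1,1,5,22] for √125; ℓ=5 ⇒ convergent index 9
k=0  a_k=11  p_k/q_k = 11/1
…
k=2  a_k=1  p_k/q_k = 67/6
k=3  a_k=1  p_k/q_k = 123/11
k=4  a_k=5  p_k/q_k = 682/61
…
k=6  a_k=5  p_k/q_k = 76317/6826
…
k=8  a_k=1  p_k/q_k = 167761/15005
k=9  a_k=5  p_k/q_k = 930249/83204
(x₁, y₁) = (930249, 83204);  930249² − 125·83204² = 1 ✓

930249 83204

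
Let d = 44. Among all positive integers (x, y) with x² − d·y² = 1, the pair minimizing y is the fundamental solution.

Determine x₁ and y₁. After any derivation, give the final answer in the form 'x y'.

199 30

[6; 1,1,1,2,1,1,1,12] for √44; ℓ=8 ⇒ convergent index 7
a_0=6:  p_0=6·1+0=6,  q_0=6·0+1=1
a_1=1:  p_1=1·6+1=7,  q_1=1·1+0=1
a_2=1:  p_2=1·7+6=13,  q_2=1·1+1=2
a_3=1:  p_3=1·13+7=20,  q_3=1·2+1=3
a_4=2:  p_4=2·20+13=53,  q_4=2·3+2=8
a_5=1:  p_5=1·53+20=73,  q_5=1·8+3=11
a_6=1:  p_6=1·73+53=126,  q_6=1·11+8=19
a_7=1:  p_7=1·126+73=199,  q_7=1·19+11=30
(x₁, y₁) = (199, 30);  199² − 44·30² = 1 ✓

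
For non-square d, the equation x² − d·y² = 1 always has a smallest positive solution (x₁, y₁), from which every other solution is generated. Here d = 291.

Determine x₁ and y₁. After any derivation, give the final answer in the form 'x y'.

290 17

[17; 17,34] for √291; ℓ=2 ⇒ convergent index 1
k=0  a_k=17  p_k/q_k = 17/1
k=1  a_k=17  p_k/q_k = 290/17
fundamental: x₁=290, y₁=17  (since 84100 − 291·289 = 1)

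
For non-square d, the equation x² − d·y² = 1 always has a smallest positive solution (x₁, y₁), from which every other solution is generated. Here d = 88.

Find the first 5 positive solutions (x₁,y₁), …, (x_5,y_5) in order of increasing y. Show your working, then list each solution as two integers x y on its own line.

197 21
77617 8274
30580901 3259935
12048797377 1284406116
4747195585637 506052749769

d=88: √d = [9; 2,1,1,1,2,18] (ℓ=6, even), read p_5/q_5
a_0=9:  p_0=9·1+0=9,  q_0=9·0+1=1
a_1=2:  p_1=2·9+1=19,  q_1=2·1+0=2
…
a_3=1:  p_3=1·28+19=47,  q_3=1·3+2=5
a_4=1:  p_4=1·47+28=75,  q_4=1·5+3=8
a_5=2:  p_5=2·75+47=197,  q_5=2·8+5=21
→ (197, 21).  Check: 197²=38809, 88·21²=38808, difference 1.
n=2: (197,21)∘(197,21) = (197·197+88·21·21, 197·21+21·197) = (77617,8274)
n=3: (77617,8274)∘(197,21) = (197·77617+88·21·8274, 197·8274+21·77617) = (30580901,3259935)
n=4: (30580901,3259935)∘(197,21) = (197·30580901+88·21·3259935, 197·3259935+21·30580901) = (12048797377,1284406116)
n=5: (12048797377,1284406116)∘(197,21) = (197·12048797377+88·21·1284406116, 197·1284406116+21·12048797377) = (4747195585637,506052749769)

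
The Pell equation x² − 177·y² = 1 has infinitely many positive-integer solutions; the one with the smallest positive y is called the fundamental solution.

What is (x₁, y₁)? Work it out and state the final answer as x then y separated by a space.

62423 4692

√177 = [13; 3,3,2,8,2,3,3,26, …], period ℓ=8 (even) → k=7
step 0: (13, 1)  from 13·(1,0) + (0,1)
step 1: (40, 3)  from 3·(13,1) + (1,0)
…
step 6: (18985, 1427)  from 3·(5468,411) + (2581,194)
step 7: (62423, 4692)  from 3·(18985,1427) + (5468,411)
(x₁, y₁) = (62423, 4692);  62423² − 177·4692² = 1 ✓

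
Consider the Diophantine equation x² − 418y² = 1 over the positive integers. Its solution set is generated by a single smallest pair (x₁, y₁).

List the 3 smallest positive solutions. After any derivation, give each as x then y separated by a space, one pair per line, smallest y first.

√418 → a₀=20, period (2,4,20,4,2,40); ℓ=6 even so k=5
step 0: (20, 1)  from 20·(1,0) + (0,1)
step 1: (41, 2)  from 2·(20,1) + (1,0)
step 2: (184, 9)  from 4·(41,2) + (20,1)
step 3: (3721, 182)  from 20·(184,9) + (41,2)
step 4: (15068, 737)  from 4·(3721,182) + (184,9)
step 5: (33857, 1656)  from 2·(15068,737) + (3721,182)
fundamental: x₁=33857, y₁=1656  (since 1146296449 − 418·2742336 = 1)
(33857+1656√418)^2 = 2292592897 + 112134384√418
(33857+1656√418)^3 = 155240635393601 + 7593067676520√418

33857 1656
2292592897 112134384
155240635393601 7593067676520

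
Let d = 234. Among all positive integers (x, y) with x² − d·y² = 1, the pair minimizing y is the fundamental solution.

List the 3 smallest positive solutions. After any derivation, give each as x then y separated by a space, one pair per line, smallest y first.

5201 340
54100801 3536680
562756526801 36788545020

[15; 3,2,1,2,1,2,3,30] for √234; ℓ=8 ⇒ convergent index 7
a_0=15:  p_0=15·1+0=15,  q_0=15·0+1=1
a_1=3:  p_1=3·15+1=46,  q_1=3·1+0=3
a_2=2:  p_2=2·46+15=107,  q_2=2·3+1=7
a_3=1:  p_3=1·107+46=153,  q_3=1·7+3=10
a_4=2:  p_4=2·153+107=413,  q_4=2·10+7=27
a_5=1:  p_5=1·413+153=566,  q_5=1·27+10=37
a_6=2:  p_6=2·566+413=1545,  q_6=2·37+27=101
a_7=3:  p_7=3·1545+566=5201,  q_7=3·101+37=340
fundamental: x₁=5201, y₁=340  (since 27050401 − 234·115600 = 1)
(x_2, y_2) = (5201·5201 + 234·340·340, 5201·340 + 340·5201) = (54100801, 3536680)
(x_3, y_3) = (5201·54100801 + 234·340·3536680, 5201·3536680 + 340·54100801) = (562756526801, 36788545020)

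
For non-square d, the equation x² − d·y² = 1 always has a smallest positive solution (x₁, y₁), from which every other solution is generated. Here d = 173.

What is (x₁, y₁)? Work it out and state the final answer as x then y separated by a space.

2499849 190060

√173 = [13; 6,1,1,6,26, …], period ℓ=5 (odd) → k=9
step 0: (13, 1)  from 13·(1,0) + (0,1)
step 1: (79, 6)  from 6·(13,1) + (1,0)
step 2: (92, 7)  from 1·(79,6) + (13,1)
…
step 6: (176552, 13423)  from 6·(29239,2223) + (1118,85)
step 7: (205791, 15646)  from 1·(176552,13423) + (29239,2223)
step 8: (382343, 29069)  from 1·(205791,15646) + (176552,13423)
step 9: (2499849, 190060)  from 6·(382343,29069) + (205791,15646)
→ (2499849, 190060).  Check: 2499849²=6249245022801, 173·190060²=6249245022800, difference 1.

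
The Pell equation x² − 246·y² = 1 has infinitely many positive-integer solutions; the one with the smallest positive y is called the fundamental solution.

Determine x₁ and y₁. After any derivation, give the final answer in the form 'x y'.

88805 5662

√246 = [15; 1,2,5,1,14,1,5,2,1,30, …], period ℓ=10 (even) → k=9
a_0=15:  p_0=15·1+0=15,  q_0=15·0+1=1
a_1=1:  p_1=1·15+1=16,  q_1=1·1+0=1
…
a_4=1:  p_4=1·251+47=298,  q_4=1·16+3=19
a_5=14:  p_5=14·298+251=4423,  q_5=14·19+16=282
…
a_7=5:  p_7=5·4721+4423=28028,  q_7=5·301+282=1787
a_8=2:  p_8=2·28028+4721=60777,  q_8=2·1787+301=3875
a_9=1:  p_9=1·60777+28028=88805,  q_9=1·3875+1787=5662
fundamental: x₁=88805, y₁=5662  (since 7886328025 − 246·32058244 = 1)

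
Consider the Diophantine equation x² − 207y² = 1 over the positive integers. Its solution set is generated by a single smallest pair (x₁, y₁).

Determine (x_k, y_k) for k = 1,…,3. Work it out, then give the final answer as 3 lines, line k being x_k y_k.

1151 80
2649601 184160
6099380351 423936240

d=207: √d = [14; 2,1,1,2,1,1,2,28] (ℓ=8, even), read p_7/q_7
a_0=14:  p_0=14·1+0=14,  q_0=14·0+1=1
a_1=2:  p_1=2·14+1=29,  q_1=2·1+0=2
a_2=1:  p_2=1·29+14=43,  q_2=1·2+1=3
…
a_5=1:  p_5=1·187+72=259,  q_5=1·13+5=18
a_6=1:  p_6=1·259+187=446,  q_6=1·18+13=31
a_7=2:  p_7=2·446+259=1151,  q_7=2·31+18=80
(x₁, y₁) = (1151, 80);  1151² − 207·80² = 1 ✓
k=2:  x_2 = 1151·1151+207·80·80 = 2649601,  y_2 = 1151·80+80·1151 = 184160
k=3:  x_3 = 1151·2649601+207·80·184160 = 6099380351,  y_3 = 1151·184160+80·2649601 = 423936240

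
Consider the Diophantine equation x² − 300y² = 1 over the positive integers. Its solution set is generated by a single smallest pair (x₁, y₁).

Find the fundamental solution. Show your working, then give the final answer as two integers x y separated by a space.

d=300: √d = [17; 3,8,3,34] (ℓ=4, even), read p_3/q_3
k=0  a_k=17  p_k/q_k = 17/1
k=1  a_k=3  p_k/q_k = 52/3
k=2  a_k=8  p_k/q_k = 433/25
k=3  a_k=3  p_k/q_k = 1351/78
fundamental: x₁=1351, y₁=78  (since 1825201 − 300·6084 = 1)

1351 78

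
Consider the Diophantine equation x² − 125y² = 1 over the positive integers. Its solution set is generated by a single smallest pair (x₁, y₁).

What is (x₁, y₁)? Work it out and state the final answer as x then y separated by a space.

930249 83204

√125 → a₀=11, period (5,1,1,5,22); ℓ=5 odd so k=9
step 0: (11, 1)  from 11·(1,0) + (0,1)
step 1: (56, 5)  from 5·(11,1) + (1,0)
…
step 3: (123, 11)  from 1·(67,6) + (56,5)
step 4: (682, 61)  from 5·(123,11) + (67,6)
…
step 6: (76317, 6826)  from 5·(15127,1353) + (682,61)
step 7: (91444, 8179)  from 1·(76317,6826) + (15127,1353)
step 8: (167761, 15005)  from 1·(91444,8179) + (76317,6826)
step 9: (930249, 83204)  from 5·(167761,15005) + (91444,8179)
(x₁, y₁) = (930249, 83204);  930249² − 125·83204² = 1 ✓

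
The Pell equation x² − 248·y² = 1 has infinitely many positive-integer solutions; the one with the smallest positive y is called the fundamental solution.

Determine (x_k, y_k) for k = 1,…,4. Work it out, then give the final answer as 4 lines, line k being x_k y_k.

63 4
7937 504
999999 63500
125991937 8000496

√248 → a₀=15, period (1,2,1,30); ℓ=4 even so k=3
step 0: (15, 1)  from 15·(1,0) + (0,1)
…
step 2: (47, 3)  from 2·(16,1) + (15,1)
step 3: (63, 4)  from 1·(47,3) + (16,1)
(x₁, y₁) = (63, 4);  63² − 248·4² = 1 ✓
(63+4√248)^2 = 7937 + 504√248
(63+4√248)^3 = 999999 + 63500√248
(63+4√248)^4 = 125991937 + 8000496√248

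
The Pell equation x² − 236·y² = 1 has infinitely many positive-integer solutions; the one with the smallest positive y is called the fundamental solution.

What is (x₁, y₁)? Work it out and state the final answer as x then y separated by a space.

561799 36570

[15; 2,1,3,5,1,6,1,5,3,1,2,30] for √236; ℓ=12 ⇒ convergent index 11
step 0: (15, 1)  from 15·(1,0) + (0,1)
step 1: (31, 2)  from 2·(15,1) + (1,0)
step 2: (46, 3)  from 1·(31,2) + (15,1)
…
step 7: (8311, 541)  from 1·(7251,472) + (1060,69)
step 8: (48806, 3177)  from 5·(8311,541) + (7251,472)
step 9: (154729, 10072)  from 3·(48806,3177) + (8311,541)
step 10: (203535, 13249)  from 1·(154729,10072) + (48806,3177)
step 11: (561799, 36570)  from 2·(203535,13249) + (154729,10072)
fundamental: x₁=561799, y₁=36570  (since 315618116401 − 236·1337364900 = 1)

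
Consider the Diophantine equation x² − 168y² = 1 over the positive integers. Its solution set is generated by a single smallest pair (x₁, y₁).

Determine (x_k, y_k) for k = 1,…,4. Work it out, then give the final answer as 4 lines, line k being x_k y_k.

13 1
337 26
8749 675
227137 17524

√168 = [12; 1,24, …], period ℓ=2 (even) → k=1
a_0=12:  p_0=12·1+0=12,  q_0=12·0+1=1
a_1=1:  p_1=1·12+1=13,  q_1=1·1+0=1
fundamental: x₁=13, y₁=1  (since 169 − 168·1 = 1)
(x_2, y_2) = (13·13 + 168·1·1, 13·1 + 1·13) = (337, 26)
(x_3, y_3) = (13·337 + 168·1·26, 13·26 + 1·337) = (8749, 675)
(x_4, y_4) = (13·8749 + 168·1·675, 13·675 + 1·8749) = (227137, 17524)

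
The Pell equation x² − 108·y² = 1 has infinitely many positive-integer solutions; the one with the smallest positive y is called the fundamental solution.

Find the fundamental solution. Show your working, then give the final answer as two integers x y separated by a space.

[10; 2,1,1,4,1,1,2,20] for √108; ℓ=8 ⇒ convergent index 7
a_0=10:  p_0=10·1+0=10,  q_0=10·0+1=1
…
a_2=1:  p_2=1·21+10=31,  q_2=1·2+1=3
…
a_4=4:  p_4=4·52+31=239,  q_4=4·5+3=23
…
a_6=1:  p_6=1·291+239=530,  q_6=1·28+23=51
a_7=2:  p_7=2·530+291=1351,  q_7=2·51+28=130
(x₁, y₁) = (1351, 130);  1351² − 108·130² = 1 ✓

1351 130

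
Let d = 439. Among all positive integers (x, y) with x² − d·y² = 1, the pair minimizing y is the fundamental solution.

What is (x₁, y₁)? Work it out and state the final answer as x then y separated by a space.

√439 → a₀=20, period (1,19,1,40); ℓ=4 even so k=3
k=0  a_k=20  p_k/q_k = 20/1
k=1  a_k=1  p_k/q_k = 21/1
k=2  a_k=19  p_k/q_k = 419/20
k=3  a_k=1  p_k/q_k = 440/21
→ (440, 21).  Check: 440²=193600, 439·21²=193599, difference 1.

440 21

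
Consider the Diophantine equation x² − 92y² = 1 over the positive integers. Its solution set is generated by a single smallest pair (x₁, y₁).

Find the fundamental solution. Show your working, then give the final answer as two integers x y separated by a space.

1151 120

√92 = [9; 1,1,2,4,2,1,1,18, …], period ℓ=8 (even) → k=7
k=0  a_k=9  p_k/q_k = 9/1
k=1  a_k=1  p_k/q_k = 10/1
…
k=3  a_k=2  p_k/q_k = 48/5
k=4  a_k=4  p_k/q_k = 211/22
k=5  a_k=2  p_k/q_k = 470/49
k=6  a_k=1  p_k/q_k = 681/71
k=7  a_k=1  p_k/q_k = 1151/120
(x₁, y₁) = (1151, 120);  1151² − 92·120² = 1 ✓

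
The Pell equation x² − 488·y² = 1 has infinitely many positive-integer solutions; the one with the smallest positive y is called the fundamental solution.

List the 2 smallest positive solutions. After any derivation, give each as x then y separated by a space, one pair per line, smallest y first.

243 11
118097 5346

√488 = [22; 11,44, …], period ℓ=2 (even) → k=1
k=0  a_k=22  p_k/q_k = 22/1
k=1  a_k=11  p_k/q_k = 243/11
fundamental: x₁=243, y₁=11  (since 59049 − 488·121 = 1)
n=2: (243,11)∘(243,11) = (243·243+488·11·11, 243·11+11·243) = (118097,5346)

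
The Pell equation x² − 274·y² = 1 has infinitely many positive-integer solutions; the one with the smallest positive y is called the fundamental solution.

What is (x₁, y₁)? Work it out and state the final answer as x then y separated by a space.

3959299 239190

√274 → a₀=16, period (1,1,4,4,1,1,32); ℓ=7 odd so k=13
step 0: (16, 1)  from 16·(1,0) + (0,1)
…
step 3: (149, 9)  from 4·(33,2) + (17,1)
…
step 9: (93011, 5619)  from 1·(47209,2852) + (45802,2767)
…
step 12: (2189276, 132259)  from 1·(1770023,106931) + (419253,25328)
step 13: (3959299, 239190)  from 1·(2189276,132259) + (1770023,106931)
(x₁, y₁) = (3959299, 239190);  3959299² − 274·239190² = 1 ✓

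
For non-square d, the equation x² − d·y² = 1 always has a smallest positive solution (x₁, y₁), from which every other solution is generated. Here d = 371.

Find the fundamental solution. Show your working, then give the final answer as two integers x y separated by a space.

1695 88

√371 = [19; 3,1,4,1,3,38, …], period ℓ=6 (even) → k=5
a_0=19:  p_0=19·1+0=19,  q_0=19·0+1=1
a_1=3:  p_1=3·19+1=58,  q_1=3·1+0=3
…
a_4=1:  p_4=1·366+77=443,  q_4=1·19+4=23
a_5=3:  p_5=3·443+366=1695,  q_5=3·23+19=88
(x₁, y₁) = (1695, 88);  1695² − 371·88² = 1 ✓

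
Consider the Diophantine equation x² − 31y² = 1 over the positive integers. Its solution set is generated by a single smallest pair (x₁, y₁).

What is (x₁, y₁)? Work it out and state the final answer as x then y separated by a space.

d=31: √d = [5; 1,1,3,5,3,1,1,10] (ℓ=8, even), read p_7/q_7
k=0  a_k=5  p_k/q_k = 5/1
…
k=4  a_k=5  p_k/q_k = 206/37
k=5  a_k=3  p_k/q_k = 657/118
k=6  a_k=1  p_k/q_k = 863/155
k=7  a_k=1  p_k/q_k = 1520/273
(x₁, y₁) = (1520, 273);  1520² − 31·273² = 1 ✓

1520 273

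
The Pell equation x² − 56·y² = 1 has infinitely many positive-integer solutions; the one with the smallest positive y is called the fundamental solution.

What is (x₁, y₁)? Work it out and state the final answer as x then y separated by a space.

[7; 2,14] for √56; ℓ=2 ⇒ convergent index 1
step 0: (7, 1)  from 7·(1,0) + (0,1)
step 1: (15, 2)  from 2·(7,1) + (1,0)
(x₁, y₁) = (15, 2);  15² − 56·2² = 1 ✓

15 2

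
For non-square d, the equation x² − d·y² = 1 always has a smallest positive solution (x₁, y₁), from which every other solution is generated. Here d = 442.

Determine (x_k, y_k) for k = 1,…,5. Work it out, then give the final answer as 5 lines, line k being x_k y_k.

d=442: √d = [21; 42] (ℓ=1, odd), read p_1/q_1
k=0  a_k=21  p_k/q_k = 21/1
k=1  a_k=42  p_k/q_k = 883/42
→ (883, 42).  Check: 883²=779689, 442·42²=779688, difference 1.
(883+42√442)^2 = 1559377 + 74172√442
(883+42√442)^3 = 2753858899 + 130987710√442
(883+42√442)^4 = 4863313256257 + 231324221688√442
(883+42√442)^5 = 8588608456690963 + 408518444513298√442

883 42
1559377 74172
2753858899 130987710
4863313256257 231324221688
8588608456690963 408518444513298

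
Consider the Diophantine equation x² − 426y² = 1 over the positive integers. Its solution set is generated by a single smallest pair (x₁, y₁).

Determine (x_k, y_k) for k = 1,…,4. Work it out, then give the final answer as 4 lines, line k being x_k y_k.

88751 4300
15753480001 763258600
2796274207048751 135479928012900
496344264283813920001 24047958181382517200

√426 → a₀=20, period (1,1,1,3,2,6,2,3,1,1,1,40); ℓ=12 even so k=11
i=0: a=20 ⇒ p=20, q=1
…
i=2: a=1 ⇒ p=41, q=2
i=3: a=1 ⇒ p=62, q=3
i=4: a=3 ⇒ p=227, q=11
i=5: a=2 ⇒ p=516, q=25
i=6: a=6 ⇒ p=3323, q=161
i=7: a=2 ⇒ p=7162, q=347
…
i=9: a=1 ⇒ p=31971, q=1549
i=10: a=1 ⇒ p=56780, q=2751
i=11: a=1 ⇒ p=88751, q=4300
→ (88751, 4300).  Check: 88751²=7876740001, 426·4300²=7876740000, difference 1.
k=2:  x_2 = 88751·88751+426·4300·4300 = 15753480001,  y_2 = 88751·4300+4300·88751 = 763258600
k=3:  x_3 = 88751·15753480001+426·4300·763258600 = 2796274207048751,  y_3 = 88751·763258600+4300·15753480001 = 135479928012900
k=4:  x_4 = 88751·2796274207048751+426·4300·135479928012900 = 496344264283813920001,  y_4 = 88751·135479928012900+4300·2796274207048751 = 24047958181382517200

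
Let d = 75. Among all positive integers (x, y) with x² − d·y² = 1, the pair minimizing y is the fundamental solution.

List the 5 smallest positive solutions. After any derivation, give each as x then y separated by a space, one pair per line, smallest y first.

√75 = [8; 1,1,1,16, …], period ℓ=4 (even) → k=3
k=0  a_k=8  p_k/q_k = 8/1
…
k=2  a_k=1  p_k/q_k = 17/2
k=3  a_k=1  p_k/q_k = 26/3
fundamental: x₁=26, y₁=3  (since 676 − 75·9 = 1)
(26+3√75)^2 = 1351 + 156√75
(26+3√75)^3 = 70226 + 8109√75
(26+3√75)^4 = 3650401 + 421512√75
(26+3√75)^5 = 189750626 + 21910515√75

26 3
1351 156
70226 8109
3650401 421512
189750626 21910515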